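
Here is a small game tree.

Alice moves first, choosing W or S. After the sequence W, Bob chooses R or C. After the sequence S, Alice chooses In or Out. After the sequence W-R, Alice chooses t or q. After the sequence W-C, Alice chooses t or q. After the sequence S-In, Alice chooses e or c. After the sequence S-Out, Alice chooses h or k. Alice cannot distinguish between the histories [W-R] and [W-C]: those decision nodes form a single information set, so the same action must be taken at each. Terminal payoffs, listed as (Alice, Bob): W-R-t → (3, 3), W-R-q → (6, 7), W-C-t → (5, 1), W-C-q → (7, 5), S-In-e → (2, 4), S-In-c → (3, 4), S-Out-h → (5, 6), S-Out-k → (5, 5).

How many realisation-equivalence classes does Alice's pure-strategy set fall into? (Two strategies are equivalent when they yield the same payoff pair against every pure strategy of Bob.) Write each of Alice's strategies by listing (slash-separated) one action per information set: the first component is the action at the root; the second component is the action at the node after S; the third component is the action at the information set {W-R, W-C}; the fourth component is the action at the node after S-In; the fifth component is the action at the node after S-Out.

6

Alice has 32 pure strategies: W/In/t/e/h, W/In/t/e/k, W/In/t/c/h, W/In/t/c/k, W/In/q/e/h, W/In/q/e/k, W/In/q/c/h, W/In/q/c/k, W/Out/t/e/h, W/Out/t/e/k, W/Out/t/c/h, W/Out/t/c/k, W/Out/q/e/h, W/Out/q/e/k, W/Out/q/c/h, W/Out/q/c/k, S/In/t/e/h, S/In/t/e/k, S/In/t/c/h, S/In/t/c/k, S/In/q/e/h, S/In/q/e/k, S/In/q/c/h, S/In/q/c/k, S/Out/t/e/h, S/Out/t/e/k, S/Out/t/c/h, S/Out/t/c/k, S/Out/q/e/h, S/Out/q/e/k, S/Out/q/c/h, S/Out/q/c/k. Columns: R, C.
{W/In/t/e/h, W/In/t/e/k, W/In/t/c/h, W/In/t/c/k, W/Out/t/e/h, W/Out/t/e/k, W/Out/t/c/h, W/Out/t/c/k} → row (3,3) (5,1)
{W/In/q/e/h, W/In/q/e/k, W/In/q/c/h, W/In/q/c/k, W/Out/q/e/h, W/Out/q/e/k, W/Out/q/c/h, W/Out/q/c/k} → row (6,7) (7,5)
{S/In/t/e/h, S/In/t/e/k, S/In/q/e/h, S/In/q/e/k} → row (2,4) (2,4)
{S/In/t/c/h, S/In/t/c/k, S/In/q/c/h, S/In/q/c/k} → row (3,4) (3,4)
{S/Out/t/e/h, S/Out/t/c/h, S/Out/q/e/h, S/Out/q/c/h} → row (5,6) (5,6)
{S/Out/t/e/k, S/Out/t/c/k, S/Out/q/e/k, S/Out/q/c/k} → row (5,5) (5,5)
That's 6 distinct rows out of 32 strategies.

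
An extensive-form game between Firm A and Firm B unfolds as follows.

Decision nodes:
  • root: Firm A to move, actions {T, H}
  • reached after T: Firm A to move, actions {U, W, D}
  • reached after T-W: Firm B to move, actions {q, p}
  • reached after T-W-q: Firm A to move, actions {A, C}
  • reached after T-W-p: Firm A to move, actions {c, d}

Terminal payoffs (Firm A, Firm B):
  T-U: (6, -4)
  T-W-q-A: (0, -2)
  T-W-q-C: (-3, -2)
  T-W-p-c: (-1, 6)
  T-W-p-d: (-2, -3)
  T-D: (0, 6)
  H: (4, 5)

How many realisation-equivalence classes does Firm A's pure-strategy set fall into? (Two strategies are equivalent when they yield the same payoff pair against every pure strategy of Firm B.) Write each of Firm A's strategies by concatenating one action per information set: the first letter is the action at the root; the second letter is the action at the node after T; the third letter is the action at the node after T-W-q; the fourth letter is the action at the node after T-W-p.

7

Firm A has 24 pure strategies: TUAc, TUAd, TUCc, TUCd, TWAc, TWAd, TWCc, TWCd, TDAc, TDAd, TDCc, TDCd, HUAc, HUAd, HUCc, HUCd, HWAc, HWAd, HWCc, HWCd, HDAc, HDAd, HDCc, HDCd. Columns: q, p.
{TUAc, TUAd, TUCc, TUCd} → row (6,-4) (6,-4)
{TWAc} → row (0,-2) (-1,6)
{TWAd} → row (0,-2) (-2,-3)
{TWCc} → row (-3,-2) (-1,6)
{TWCd} → row (-3,-2) (-2,-3)
{TDAc, TDAd, TDCc, TDCd} → row (0,6) (0,6)
{HUAc, HUAd, HUCc, HUCd, HWAc, HWAd, HWCc, HWCd, HDAc, HDAd, HDCc, HDCd} → row (4,5) (4,5)
That's 7 distinct rows out of 24 strategies.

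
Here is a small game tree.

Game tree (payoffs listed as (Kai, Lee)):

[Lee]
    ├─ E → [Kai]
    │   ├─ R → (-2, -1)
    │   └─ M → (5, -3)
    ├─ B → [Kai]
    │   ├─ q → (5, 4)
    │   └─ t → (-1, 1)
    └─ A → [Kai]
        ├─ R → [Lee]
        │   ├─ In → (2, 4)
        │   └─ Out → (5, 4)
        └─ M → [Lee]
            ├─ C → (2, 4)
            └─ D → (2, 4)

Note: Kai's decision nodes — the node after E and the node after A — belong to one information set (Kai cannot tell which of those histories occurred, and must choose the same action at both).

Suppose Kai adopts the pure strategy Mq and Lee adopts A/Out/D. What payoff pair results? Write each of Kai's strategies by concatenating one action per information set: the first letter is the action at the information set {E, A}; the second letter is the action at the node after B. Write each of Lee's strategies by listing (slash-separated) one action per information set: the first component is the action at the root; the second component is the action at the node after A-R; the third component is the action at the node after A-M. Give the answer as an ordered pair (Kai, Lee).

(2, 4)

Trace the play path from the root:
  Lee plays A
  Kai plays M at [A]
  Lee plays D at [A-M]
→ terminal payoff (2, 4).
(Kai's choice at the node after B is never reached on this path, so it doesn't affect the outcome.)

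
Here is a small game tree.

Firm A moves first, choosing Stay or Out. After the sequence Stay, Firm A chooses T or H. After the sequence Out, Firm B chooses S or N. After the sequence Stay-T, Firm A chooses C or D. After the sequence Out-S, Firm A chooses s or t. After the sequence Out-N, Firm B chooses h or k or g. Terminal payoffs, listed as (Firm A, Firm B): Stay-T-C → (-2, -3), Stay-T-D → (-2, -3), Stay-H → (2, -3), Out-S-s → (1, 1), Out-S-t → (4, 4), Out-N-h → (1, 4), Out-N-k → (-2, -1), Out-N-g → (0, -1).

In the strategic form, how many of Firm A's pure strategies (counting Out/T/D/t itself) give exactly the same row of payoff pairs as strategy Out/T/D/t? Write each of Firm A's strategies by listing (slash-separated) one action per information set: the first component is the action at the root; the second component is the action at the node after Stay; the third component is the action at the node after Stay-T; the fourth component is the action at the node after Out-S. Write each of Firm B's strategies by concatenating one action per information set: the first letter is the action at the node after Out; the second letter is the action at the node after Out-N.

Row for Out/T/D/t (columns Sh, Sk, Sg, Nh, Nk, Ng): (4,4) (4,4) (4,4) (1,4) (-2,-1) (0,-1).
Under Out/T/D/t, Firm A's choice at the node after Stay and at the node after Stay-T can never be reached regardless of what Firm B does, so varying those choices leaves every outcome unchanged.
Holding the reachable choices fixed and varying the unreachable ones freely already gives 2 × 2 = 4 equivalent strategies.
No other strategy reproduces this row, so those 4 are the full class: Out/T/C/t, Out/T/D/t, Out/H/C/t, Out/H/D/t.

4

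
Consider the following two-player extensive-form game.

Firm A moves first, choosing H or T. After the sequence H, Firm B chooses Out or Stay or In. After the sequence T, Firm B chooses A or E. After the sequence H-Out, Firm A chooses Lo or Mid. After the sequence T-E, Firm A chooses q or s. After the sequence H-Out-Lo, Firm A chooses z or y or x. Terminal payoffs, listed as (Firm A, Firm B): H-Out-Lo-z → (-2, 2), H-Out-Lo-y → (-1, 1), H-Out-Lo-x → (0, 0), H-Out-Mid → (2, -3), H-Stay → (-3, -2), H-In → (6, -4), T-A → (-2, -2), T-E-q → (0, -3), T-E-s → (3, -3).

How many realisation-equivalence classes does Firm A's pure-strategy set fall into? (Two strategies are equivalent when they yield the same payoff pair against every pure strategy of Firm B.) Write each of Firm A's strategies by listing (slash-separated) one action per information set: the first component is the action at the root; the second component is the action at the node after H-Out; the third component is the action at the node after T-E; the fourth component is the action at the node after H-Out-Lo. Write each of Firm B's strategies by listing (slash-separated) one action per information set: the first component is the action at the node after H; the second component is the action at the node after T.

6

Firm A has 24 pure strategies: H/Lo/q/z, H/Lo/q/y, H/Lo/q/x, H/Lo/s/z, H/Lo/s/y, H/Lo/s/x, H/Mid/q/z, H/Mid/q/y, H/Mid/q/x, H/Mid/s/z, H/Mid/s/y, H/Mid/s/x, T/Lo/q/z, T/Lo/q/y, T/Lo/q/x, T/Lo/s/z, T/Lo/s/y, T/Lo/s/x, T/Mid/q/z, T/Mid/q/y, T/Mid/q/x, T/Mid/s/z, T/Mid/s/y, T/Mid/s/x. Columns: Out/A, Out/E, Stay/A, Stay/E, In/A, In/E.
{H/Lo/q/z, H/Lo/s/z} → row (-2,2) (-2,2) (-3,-2) (-3,-2) (6,-4) (6,-4)
{H/Lo/q/y, H/Lo/s/y} → row (-1,1) (-1,1) (-3,-2) (-3,-2) (6,-4) (6,-4)
{H/Lo/q/x, H/Lo/s/x} → row (0,0) (0,0) (-3,-2) (-3,-2) (6,-4) (6,-4)
{H/Mid/q/z, H/Mid/q/y, H/Mid/q/x, H/Mid/s/z, H/Mid/s/y, H/Mid/s/x} → row (2,-3) (2,-3) (-3,-2) (-3,-2) (6,-4) (6,-4)
{T/Lo/q/z, T/Lo/q/y, T/Lo/q/x, T/Mid/q/z, T/Mid/q/y, T/Mid/q/x} → row (-2,-2) (0,-3) (-2,-2) (0,-3) (-2,-2) (0,-3)
{T/Lo/s/z, T/Lo/s/y, T/Lo/s/x, T/Mid/s/z, T/Mid/s/y, T/Mid/s/x} → row (-2,-2) (3,-3) (-2,-2) (3,-3) (-2,-2) (3,-3)
That's 6 distinct rows out of 24 strategies.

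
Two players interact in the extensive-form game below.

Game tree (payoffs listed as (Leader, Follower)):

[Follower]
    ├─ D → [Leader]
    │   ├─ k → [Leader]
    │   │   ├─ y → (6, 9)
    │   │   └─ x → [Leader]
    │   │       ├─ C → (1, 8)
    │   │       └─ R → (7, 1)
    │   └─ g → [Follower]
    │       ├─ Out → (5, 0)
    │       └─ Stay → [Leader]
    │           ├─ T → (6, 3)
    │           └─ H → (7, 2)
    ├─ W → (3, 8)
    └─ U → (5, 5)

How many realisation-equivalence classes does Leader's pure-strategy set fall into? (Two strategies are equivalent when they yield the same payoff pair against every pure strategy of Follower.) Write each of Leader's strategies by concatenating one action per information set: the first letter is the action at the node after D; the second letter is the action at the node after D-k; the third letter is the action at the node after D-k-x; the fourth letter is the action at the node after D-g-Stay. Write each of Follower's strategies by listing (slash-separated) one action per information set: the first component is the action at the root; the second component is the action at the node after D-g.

5

Leader has 16 pure strategies: kyCT, kyCH, kyRT, kyRH, kxCT, kxCH, kxRT, kxRH, gyCT, gyCH, gyRT, gyRH, gxCT, gxCH, gxRT, gxRH. Columns: D/Out, D/Stay, W/Out, W/Stay, U/Out, U/Stay.
{kyCT, kyCH, kyRT, kyRH} → row (6,9) (6,9) (3,8) (3,8) (5,5) (5,5)
{kxCT, kxCH} → row (1,8) (1,8) (3,8) (3,8) (5,5) (5,5)
{kxRT, kxRH} → row (7,1) (7,1) (3,8) (3,8) (5,5) (5,5)
{gyCT, gyRT, gxCT, gxRT} → row (5,0) (6,3) (3,8) (3,8) (5,5) (5,5)
{gyCH, gyRH, gxCH, gxRH} → row (5,0) (7,2) (3,8) (3,8) (5,5) (5,5)
That's 5 distinct rows out of 16 strategies.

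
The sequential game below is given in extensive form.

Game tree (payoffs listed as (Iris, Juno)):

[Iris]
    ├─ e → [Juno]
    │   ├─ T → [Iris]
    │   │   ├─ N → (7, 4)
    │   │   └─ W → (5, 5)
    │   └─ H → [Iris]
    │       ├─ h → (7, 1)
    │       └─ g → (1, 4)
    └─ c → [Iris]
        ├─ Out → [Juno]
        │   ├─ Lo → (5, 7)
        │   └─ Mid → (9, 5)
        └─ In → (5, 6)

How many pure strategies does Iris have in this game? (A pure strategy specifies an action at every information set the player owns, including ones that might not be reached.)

16

Iris owns the root with actions {e, c} — two choices.
Iris owns the node after c with actions {Out, In} — two choices.
Iris owns the node after e-T with actions {N, W} — two choices.
Iris owns the node after e-H with actions {h, g} — two choices.
A pure strategy fixes one action at each information set independently, so the count is the product 2 × 2 × 2 × 2 = 16.
(For reference, Juno has 4 pure strategies, giving a 16×4 normal-form matrix.)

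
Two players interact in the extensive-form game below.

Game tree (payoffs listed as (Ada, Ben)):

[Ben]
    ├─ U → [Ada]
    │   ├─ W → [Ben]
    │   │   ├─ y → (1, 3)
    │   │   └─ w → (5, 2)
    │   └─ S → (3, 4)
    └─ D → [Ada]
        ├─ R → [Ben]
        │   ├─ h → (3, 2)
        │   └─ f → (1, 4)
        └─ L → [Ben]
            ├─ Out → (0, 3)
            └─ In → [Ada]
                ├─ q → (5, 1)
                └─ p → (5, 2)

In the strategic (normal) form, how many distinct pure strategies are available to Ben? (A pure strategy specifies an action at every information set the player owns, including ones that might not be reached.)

Ben owns the root with actions {U, D} — two choices.
Ben owns the node after U-W with actions {y, w} — two choices.
Ben owns the node after D-R with actions {h, f} — two choices.
Ben owns the node after D-L with actions {Out, In} — two choices.
A pure strategy fixes one action at each information set independently, so the count is the product 2 × 2 × 2 × 2 = 16.

16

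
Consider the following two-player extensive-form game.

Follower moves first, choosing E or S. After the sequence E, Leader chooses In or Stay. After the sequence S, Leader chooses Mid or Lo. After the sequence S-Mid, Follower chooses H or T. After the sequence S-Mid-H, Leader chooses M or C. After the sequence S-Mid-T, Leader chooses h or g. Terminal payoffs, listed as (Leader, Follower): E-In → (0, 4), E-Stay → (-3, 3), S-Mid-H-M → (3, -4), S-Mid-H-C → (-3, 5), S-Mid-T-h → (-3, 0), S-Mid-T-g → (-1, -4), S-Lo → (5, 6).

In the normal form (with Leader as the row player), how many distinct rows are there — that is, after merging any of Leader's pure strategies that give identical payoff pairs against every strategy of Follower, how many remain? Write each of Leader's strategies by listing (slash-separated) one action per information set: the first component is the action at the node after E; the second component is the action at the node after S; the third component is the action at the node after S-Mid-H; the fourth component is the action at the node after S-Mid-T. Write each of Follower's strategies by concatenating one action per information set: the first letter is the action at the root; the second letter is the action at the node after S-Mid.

Leader has 16 pure strategies: In/Mid/M/h, In/Mid/M/g, In/Mid/C/h, In/Mid/C/g, In/Lo/M/h, In/Lo/M/g, In/Lo/C/h, In/Lo/C/g, Stay/Mid/M/h, Stay/Mid/M/g, Stay/Mid/C/h, Stay/Mid/C/g, Stay/Lo/M/h, Stay/Lo/M/g, Stay/Lo/C/h, Stay/Lo/C/g. Columns: EH, ET, SH, ST.
{In/Mid/M/h} → row (0,4) (0,4) (3,-4) (-3,0)
{In/Mid/M/g} → row (0,4) (0,4) (3,-4) (-1,-4)
{In/Mid/C/h} → row (0,4) (0,4) (-3,5) (-3,0)
{In/Mid/C/g} → row (0,4) (0,4) (-3,5) (-1,-4)
{In/Lo/M/h, In/Lo/M/g, In/Lo/C/h, In/Lo/C/g} → row (0,4) (0,4) (5,6) (5,6)
{Stay/Mid/M/h} → row (-3,3) (-3,3) (3,-4) (-3,0)
{Stay/Mid/M/g} → row (-3,3) (-3,3) (3,-4) (-1,-4)
{Stay/Mid/C/h} → row (-3,3) (-3,3) (-3,5) (-3,0)
{Stay/Mid/C/g} → row (-3,3) (-3,3) (-3,5) (-1,-4)
{Stay/Lo/M/h, Stay/Lo/M/g, Stay/Lo/C/h, Stay/Lo/C/g} → row (-3,3) (-3,3) (5,6) (5,6)
That's 10 distinct rows out of 16 strategies.

10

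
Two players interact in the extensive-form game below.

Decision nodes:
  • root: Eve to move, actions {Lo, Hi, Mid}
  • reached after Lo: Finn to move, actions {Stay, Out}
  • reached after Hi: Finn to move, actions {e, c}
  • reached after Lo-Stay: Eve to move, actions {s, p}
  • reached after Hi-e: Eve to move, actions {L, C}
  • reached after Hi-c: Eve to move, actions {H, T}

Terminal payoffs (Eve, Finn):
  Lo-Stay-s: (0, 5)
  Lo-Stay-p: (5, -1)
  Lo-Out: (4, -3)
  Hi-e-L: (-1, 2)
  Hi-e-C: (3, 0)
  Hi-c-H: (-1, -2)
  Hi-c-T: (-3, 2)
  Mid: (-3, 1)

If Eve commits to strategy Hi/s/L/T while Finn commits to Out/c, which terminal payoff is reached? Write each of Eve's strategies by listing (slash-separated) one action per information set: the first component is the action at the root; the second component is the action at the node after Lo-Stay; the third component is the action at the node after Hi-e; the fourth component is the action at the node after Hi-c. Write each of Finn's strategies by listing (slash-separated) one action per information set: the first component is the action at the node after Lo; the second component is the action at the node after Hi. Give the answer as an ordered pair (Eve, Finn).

Trace the play path from the root:
  Eve plays Hi
  Finn plays c at [Hi]
  Eve plays T at [Hi-c]
→ terminal payoff (-3, 2).
(Eve's choice at the node after Lo-Stay is never reached on this path, so it doesn't affect the outcome.)

(-3, 2)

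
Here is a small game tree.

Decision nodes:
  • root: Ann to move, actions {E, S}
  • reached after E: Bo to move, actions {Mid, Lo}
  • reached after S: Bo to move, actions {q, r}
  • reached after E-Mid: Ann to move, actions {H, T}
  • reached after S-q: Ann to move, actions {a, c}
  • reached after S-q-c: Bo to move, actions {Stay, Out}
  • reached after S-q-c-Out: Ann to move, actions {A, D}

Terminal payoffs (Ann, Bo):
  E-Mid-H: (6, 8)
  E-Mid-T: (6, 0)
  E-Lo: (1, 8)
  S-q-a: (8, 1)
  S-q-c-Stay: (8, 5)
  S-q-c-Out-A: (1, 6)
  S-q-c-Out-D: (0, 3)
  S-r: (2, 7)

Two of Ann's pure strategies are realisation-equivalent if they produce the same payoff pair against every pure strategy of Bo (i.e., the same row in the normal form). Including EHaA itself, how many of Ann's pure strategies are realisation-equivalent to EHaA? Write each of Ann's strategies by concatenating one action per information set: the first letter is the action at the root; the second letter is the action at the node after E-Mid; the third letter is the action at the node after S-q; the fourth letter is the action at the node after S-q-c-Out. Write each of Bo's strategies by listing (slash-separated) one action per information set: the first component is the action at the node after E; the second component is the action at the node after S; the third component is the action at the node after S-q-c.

Row for EHaA (columns Mid/q/Stay, Mid/q/Out, Mid/r/Stay, Mid/r/Out, Lo/q/Stay, Lo/q/Out, Lo/r/Stay, Lo/r/Out): (6,8) (6,8) (6,8) (6,8) (1,8) (1,8) (1,8) (1,8).
Under EHaA, Ann's choice at the node after S-q and at the node after S-q-c-Out can never be reached regardless of what Bo does, so varying those choices leaves every outcome unchanged.
Holding the reachable choices fixed and varying the unreachable ones freely already gives 2 × 2 = 4 equivalent strategies.
No other strategy reproduces this row, so those 4 are the full class: EHaA, EHaD, EHcA, EHcD.

4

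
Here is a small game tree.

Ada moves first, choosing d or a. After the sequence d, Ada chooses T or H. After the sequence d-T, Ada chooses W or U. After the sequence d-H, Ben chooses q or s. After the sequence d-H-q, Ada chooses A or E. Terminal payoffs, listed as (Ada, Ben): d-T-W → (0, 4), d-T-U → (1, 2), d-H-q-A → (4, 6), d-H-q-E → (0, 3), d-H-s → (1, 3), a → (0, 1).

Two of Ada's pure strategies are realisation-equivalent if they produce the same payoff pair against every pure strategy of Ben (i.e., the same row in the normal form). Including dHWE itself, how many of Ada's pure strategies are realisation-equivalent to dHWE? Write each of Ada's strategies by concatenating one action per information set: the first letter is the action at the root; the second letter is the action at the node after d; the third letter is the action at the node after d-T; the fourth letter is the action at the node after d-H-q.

2

Row for dHWE (columns q, s): (0,3) (1,3).
Under dHWE, Ada's choice at the node after d-T can never be reached regardless of what Ben does, so varying those choices leaves every outcome unchanged.
Holding the reachable choices fixed and varying the unreachable one freely already gives 2 equivalent strategies.
No other strategy reproduces this row, so those 2 are the full class: dHWE, dHUE.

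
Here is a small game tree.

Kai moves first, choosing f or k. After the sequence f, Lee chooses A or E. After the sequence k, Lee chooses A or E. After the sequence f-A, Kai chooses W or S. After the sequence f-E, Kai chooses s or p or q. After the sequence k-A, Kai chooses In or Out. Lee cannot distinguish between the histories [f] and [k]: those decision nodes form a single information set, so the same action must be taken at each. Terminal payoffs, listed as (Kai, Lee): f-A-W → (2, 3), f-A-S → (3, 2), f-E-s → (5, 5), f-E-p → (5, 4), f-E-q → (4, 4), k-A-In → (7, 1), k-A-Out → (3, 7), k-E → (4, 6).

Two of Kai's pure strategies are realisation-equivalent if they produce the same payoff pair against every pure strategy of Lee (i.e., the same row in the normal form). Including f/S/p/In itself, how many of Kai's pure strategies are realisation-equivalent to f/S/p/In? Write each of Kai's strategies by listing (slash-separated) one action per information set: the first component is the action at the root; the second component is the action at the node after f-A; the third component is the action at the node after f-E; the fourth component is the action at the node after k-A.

2

Row for f/S/p/In (columns A, E): (3,2) (5,4).
Under f/S/p/In, Kai's choice at the node after k-A can never be reached regardless of what Lee does, so varying those choices leaves every outcome unchanged.
Holding the reachable choices fixed and varying the unreachable one freely already gives 2 equivalent strategies.
No other strategy reproduces this row, so those 2 are the full class: f/S/p/In, f/S/p/Out.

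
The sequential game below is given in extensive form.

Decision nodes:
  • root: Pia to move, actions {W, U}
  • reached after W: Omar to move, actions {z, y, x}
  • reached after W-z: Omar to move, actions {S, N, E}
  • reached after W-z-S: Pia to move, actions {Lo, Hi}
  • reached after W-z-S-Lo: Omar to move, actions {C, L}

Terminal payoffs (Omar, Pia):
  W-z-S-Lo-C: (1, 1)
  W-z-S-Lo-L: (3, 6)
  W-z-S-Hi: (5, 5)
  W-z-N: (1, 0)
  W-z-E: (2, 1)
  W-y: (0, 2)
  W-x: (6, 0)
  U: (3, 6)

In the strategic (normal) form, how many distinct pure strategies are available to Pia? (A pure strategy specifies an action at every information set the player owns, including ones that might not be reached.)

4

Pia owns the root with actions {W, U} — two choices.
Pia owns the node after W-z-S with actions {Lo, Hi} — two choices.
A pure strategy fixes one action at each information set independently, so the count is the product 2 × 2 = 4.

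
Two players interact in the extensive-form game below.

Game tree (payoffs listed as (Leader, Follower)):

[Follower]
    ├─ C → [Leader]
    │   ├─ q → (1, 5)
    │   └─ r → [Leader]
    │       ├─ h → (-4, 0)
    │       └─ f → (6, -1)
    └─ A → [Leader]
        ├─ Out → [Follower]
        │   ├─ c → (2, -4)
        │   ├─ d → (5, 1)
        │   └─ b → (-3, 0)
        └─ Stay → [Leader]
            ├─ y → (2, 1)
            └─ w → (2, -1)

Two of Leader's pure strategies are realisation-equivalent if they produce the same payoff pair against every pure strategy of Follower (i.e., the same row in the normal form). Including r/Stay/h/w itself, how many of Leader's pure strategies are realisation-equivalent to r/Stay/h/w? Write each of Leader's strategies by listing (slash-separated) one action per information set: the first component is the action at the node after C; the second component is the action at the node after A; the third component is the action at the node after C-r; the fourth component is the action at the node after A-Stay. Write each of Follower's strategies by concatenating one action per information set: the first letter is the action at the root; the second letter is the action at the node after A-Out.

1

Row for r/Stay/h/w (columns Cc, Cd, Cb, Ac, Ad, Ab): (-4,0) (-4,0) (-4,0) (2,-1) (2,-1) (2,-1).
Every one of Leader's information sets is on the play path for some reply by Follower when Leader follows r/Stay/h/w.
Changing the action at any of them therefore changes at least one column, so only r/Stay/h/w itself gives this row.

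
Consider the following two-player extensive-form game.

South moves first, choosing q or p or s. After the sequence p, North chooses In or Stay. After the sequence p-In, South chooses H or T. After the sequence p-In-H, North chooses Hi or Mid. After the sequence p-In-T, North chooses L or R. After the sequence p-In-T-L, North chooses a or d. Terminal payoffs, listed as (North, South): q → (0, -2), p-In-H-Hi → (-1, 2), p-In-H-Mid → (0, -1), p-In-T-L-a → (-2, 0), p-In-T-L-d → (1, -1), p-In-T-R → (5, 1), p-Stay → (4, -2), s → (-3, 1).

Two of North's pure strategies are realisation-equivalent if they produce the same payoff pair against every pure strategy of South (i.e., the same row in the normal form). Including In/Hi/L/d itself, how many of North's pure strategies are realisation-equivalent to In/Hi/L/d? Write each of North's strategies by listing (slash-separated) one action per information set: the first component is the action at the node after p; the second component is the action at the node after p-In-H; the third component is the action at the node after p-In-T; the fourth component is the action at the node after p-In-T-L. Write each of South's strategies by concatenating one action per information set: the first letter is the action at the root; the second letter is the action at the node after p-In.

Row for In/Hi/L/d (columns qH, qT, pH, pT, sH, sT): (0,-2) (0,-2) (-1,2) (1,-1) (-3,1) (-3,1).
Every one of North's information sets is on the play path for some reply by South when North follows In/Hi/L/d.
Changing the action at any of them therefore changes at least one column, so only In/Hi/L/d itself gives this row.

1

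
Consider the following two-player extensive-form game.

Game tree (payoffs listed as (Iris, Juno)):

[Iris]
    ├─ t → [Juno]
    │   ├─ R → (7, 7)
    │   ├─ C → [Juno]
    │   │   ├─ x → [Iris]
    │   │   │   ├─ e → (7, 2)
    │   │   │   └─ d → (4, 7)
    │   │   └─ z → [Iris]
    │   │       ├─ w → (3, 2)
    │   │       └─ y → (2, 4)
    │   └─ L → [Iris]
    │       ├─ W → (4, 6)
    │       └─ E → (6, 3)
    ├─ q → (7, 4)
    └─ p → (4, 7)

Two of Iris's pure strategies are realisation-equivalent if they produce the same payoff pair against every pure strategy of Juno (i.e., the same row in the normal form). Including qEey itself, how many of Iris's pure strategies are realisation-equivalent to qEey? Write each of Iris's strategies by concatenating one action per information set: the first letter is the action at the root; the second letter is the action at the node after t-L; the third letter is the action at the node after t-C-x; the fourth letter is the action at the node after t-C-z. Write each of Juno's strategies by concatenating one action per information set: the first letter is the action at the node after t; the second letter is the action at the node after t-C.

8

Row for qEey (columns Rx, Rz, Cx, Cz, Lx, Lz): (7,4) (7,4) (7,4) (7,4) (7,4) (7,4).
Under qEey, Iris's choice at the node after t-L and at the node after t-C-x and at the node after t-C-z can never be reached regardless of what Juno does, so varying those choices leaves every outcome unchanged.
Holding the reachable choices fixed and varying the unreachable ones freely already gives 2 × 2 × 2 = 8 equivalent strategies.
No other strategy reproduces this row, so those 8 are the full class: qWew, qWey, qWdw, qWdy, qEew, qEey, qEdw, qEdy.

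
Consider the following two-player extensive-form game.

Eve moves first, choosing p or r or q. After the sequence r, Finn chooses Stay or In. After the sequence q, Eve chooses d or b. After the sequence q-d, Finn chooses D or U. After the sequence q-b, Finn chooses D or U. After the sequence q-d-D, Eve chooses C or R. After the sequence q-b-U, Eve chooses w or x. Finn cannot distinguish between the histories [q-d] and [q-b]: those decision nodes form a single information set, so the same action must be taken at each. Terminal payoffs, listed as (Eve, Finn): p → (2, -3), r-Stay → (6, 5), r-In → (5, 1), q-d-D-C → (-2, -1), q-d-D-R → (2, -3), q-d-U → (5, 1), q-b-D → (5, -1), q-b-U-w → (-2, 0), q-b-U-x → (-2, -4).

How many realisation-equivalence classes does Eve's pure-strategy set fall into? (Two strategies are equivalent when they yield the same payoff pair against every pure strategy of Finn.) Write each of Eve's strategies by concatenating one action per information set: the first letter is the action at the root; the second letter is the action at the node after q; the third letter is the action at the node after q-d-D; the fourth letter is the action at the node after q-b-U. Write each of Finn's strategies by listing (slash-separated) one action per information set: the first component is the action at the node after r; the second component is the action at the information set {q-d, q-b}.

6

Eve has 24 pure strategies: pdCw, pdCx, pdRw, pdRx, pbCw, pbCx, pbRw, pbRx, rdCw, rdCx, rdRw, rdRx, rbCw, rbCx, rbRw, rbRx, qdCw, qdCx, qdRw, qdRx, qbCw, qbCx, qbRw, qbRx. Columns: Stay/D, Stay/U, In/D, In/U.
{pdCw, pdCx, pdRw, pdRx, pbCw, pbCx, pbRw, pbRx} → row (2,-3) (2,-3) (2,-3) (2,-3)
{rdCw, rdCx, rdRw, rdRx, rbCw, rbCx, rbRw, rbRx} → row (6,5) (6,5) (5,1) (5,1)
{qdCw, qdCx} → row (-2,-1) (5,1) (-2,-1) (5,1)
{qdRw, qdRx} → row (2,-3) (5,1) (2,-3) (5,1)
{qbCw, qbRw} → row (5,-1) (-2,0) (5,-1) (-2,0)
{qbCx, qbRx} → row (5,-1) (-2,-4) (5,-1) (-2,-4)
That's 6 distinct rows out of 24 strategies.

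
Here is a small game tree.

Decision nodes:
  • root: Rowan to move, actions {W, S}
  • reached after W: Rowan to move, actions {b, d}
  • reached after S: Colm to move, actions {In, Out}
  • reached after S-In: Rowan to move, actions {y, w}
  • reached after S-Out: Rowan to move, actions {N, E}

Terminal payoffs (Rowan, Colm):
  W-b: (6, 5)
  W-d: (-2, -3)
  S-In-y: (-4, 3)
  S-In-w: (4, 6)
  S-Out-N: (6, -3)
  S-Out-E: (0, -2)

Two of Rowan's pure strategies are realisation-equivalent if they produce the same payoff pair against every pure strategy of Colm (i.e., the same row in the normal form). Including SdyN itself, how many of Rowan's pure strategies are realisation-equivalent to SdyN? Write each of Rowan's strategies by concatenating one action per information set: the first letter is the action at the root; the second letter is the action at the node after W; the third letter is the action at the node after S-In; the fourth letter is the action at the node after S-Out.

Row for SdyN (columns In, Out): (-4,3) (6,-3).
Under SdyN, Rowan's choice at the node after W can never be reached regardless of what Colm does, so varying those choices leaves every outcome unchanged.
Holding the reachable choices fixed and varying the unreachable one freely already gives 2 equivalent strategies.
No other strategy reproduces this row, so those 2 are the full class: SbyN, SdyN.

2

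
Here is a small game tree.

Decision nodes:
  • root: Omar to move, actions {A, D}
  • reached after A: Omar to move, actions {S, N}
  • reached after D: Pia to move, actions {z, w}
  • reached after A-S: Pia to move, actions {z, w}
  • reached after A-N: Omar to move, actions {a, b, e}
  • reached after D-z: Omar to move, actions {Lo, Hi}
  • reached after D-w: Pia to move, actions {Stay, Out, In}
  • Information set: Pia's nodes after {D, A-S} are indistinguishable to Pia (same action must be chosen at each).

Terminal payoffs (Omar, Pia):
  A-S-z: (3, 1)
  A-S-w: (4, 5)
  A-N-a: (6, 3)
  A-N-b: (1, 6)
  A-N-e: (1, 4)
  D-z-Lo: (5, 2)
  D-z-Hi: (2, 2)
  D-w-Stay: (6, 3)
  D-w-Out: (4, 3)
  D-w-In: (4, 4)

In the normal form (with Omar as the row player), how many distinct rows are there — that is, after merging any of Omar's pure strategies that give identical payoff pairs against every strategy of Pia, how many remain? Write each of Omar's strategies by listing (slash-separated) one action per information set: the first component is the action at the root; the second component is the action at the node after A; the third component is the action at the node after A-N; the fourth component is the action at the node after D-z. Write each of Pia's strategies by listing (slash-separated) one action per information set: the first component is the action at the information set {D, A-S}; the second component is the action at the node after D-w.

6

Omar has 24 pure strategies: A/S/a/Lo, A/S/a/Hi, A/S/b/Lo, A/S/b/Hi, A/S/e/Lo, A/S/e/Hi, A/N/a/Lo, A/N/a/Hi, A/N/b/Lo, A/N/b/Hi, A/N/e/Lo, A/N/e/Hi, D/S/a/Lo, D/S/a/Hi, D/S/b/Lo, D/S/b/Hi, D/S/e/Lo, D/S/e/Hi, D/N/a/Lo, D/N/a/Hi, D/N/b/Lo, D/N/b/Hi, D/N/e/Lo, D/N/e/Hi. Columns: z/Stay, z/Out, z/In, w/Stay, w/Out, w/In.
{A/S/a/Lo, A/S/a/Hi, A/S/b/Lo, A/S/b/Hi, A/S/e/Lo, A/S/e/Hi} → row (3,1) (3,1) (3,1) (4,5) (4,5) (4,5)
{A/N/a/Lo, A/N/a/Hi} → row (6,3) (6,3) (6,3) (6,3) (6,3) (6,3)
{A/N/b/Lo, A/N/b/Hi} → row (1,6) (1,6) (1,6) (1,6) (1,6) (1,6)
{A/N/e/Lo, A/N/e/Hi} → row (1,4) (1,4) (1,4) (1,4) (1,4) (1,4)
{D/S/a/Lo, D/S/b/Lo, D/S/e/Lo, D/N/a/Lo, D/N/b/Lo, D/N/e/Lo} → row (5,2) (5,2) (5,2) (6,3) (4,3) (4,4)
{D/S/a/Hi, D/S/b/Hi, D/S/e/Hi, D/N/a/Hi, D/N/b/Hi, D/N/e/Hi} → row (2,2) (2,2) (2,2) (6,3) (4,3) (4,4)
That's 6 distinct rows out of 24 strategies.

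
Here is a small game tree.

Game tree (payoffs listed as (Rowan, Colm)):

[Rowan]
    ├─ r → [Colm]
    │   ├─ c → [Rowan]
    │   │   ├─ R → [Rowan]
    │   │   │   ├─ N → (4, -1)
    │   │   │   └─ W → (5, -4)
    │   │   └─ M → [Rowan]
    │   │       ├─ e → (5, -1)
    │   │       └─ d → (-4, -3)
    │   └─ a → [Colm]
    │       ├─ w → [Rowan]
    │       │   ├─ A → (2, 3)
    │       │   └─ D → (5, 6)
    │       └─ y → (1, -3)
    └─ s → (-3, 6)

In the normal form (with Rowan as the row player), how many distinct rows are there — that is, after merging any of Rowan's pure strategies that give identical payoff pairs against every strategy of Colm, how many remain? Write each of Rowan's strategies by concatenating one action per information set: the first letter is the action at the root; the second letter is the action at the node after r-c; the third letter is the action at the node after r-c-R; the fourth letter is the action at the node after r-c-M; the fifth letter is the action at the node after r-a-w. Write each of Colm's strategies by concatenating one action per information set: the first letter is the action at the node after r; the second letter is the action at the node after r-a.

Rowan has 32 pure strategies: rRNeA, rRNeD, rRNdA, rRNdD, rRWeA, rRWeD, rRWdA, rRWdD, rMNeA, rMNeD, rMNdA, rMNdD, rMWeA, rMWeD, rMWdA, rMWdD, sRNeA, sRNeD, sRNdA, sRNdD, sRWeA, sRWeD, sRWdA, sRWdD, sMNeA, sMNeD, sMNdA, sMNdD, sMWeA, sMWeD, sMWdA, sMWdD. Columns: cw, cy, aw, ay.
{rRNeA, rRNdA} → row (4,-1) (4,-1) (2,3) (1,-3)
{rRNeD, rRNdD} → row (4,-1) (4,-1) (5,6) (1,-3)
{rRWeA, rRWdA} → row (5,-4) (5,-4) (2,3) (1,-3)
{rRWeD, rRWdD} → row (5,-4) (5,-4) (5,6) (1,-3)
{rMNeA, rMWeA} → row (5,-1) (5,-1) (2,3) (1,-3)
{rMNeD, rMWeD} → row (5,-1) (5,-1) (5,6) (1,-3)
{rMNdA, rMWdA} → row (-4,-3) (-4,-3) (2,3) (1,-3)
{rMNdD, rMWdD} → row (-4,-3) (-4,-3) (5,6) (1,-3)
{sRNeA, sRNeD, sRNdA, sRNdD, sRWeA, sRWeD, sRWdA, sRWdD, sMNeA, sMNeD, sMNdA, sMNdD, sMWeA, sMWeD, sMWdA, sMWdD} → row (-3,6) (-3,6) (-3,6) (-3,6)
That's 9 distinct rows out of 32 strategies.

9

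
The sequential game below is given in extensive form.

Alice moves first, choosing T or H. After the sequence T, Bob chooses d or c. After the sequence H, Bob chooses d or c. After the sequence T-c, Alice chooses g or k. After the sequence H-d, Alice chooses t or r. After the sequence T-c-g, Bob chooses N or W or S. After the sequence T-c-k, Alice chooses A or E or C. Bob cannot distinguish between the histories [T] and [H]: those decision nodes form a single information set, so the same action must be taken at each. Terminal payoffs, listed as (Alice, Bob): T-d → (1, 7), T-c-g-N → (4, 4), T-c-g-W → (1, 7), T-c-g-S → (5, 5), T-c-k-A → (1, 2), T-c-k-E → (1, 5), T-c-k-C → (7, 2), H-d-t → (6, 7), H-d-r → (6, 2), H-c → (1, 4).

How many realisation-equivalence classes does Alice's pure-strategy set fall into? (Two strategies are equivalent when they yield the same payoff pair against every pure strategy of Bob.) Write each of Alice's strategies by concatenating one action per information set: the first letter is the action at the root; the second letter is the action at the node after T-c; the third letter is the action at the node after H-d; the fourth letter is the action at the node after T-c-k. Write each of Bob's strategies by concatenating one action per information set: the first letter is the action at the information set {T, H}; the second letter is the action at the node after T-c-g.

Alice has 24 pure strategies: TgtA, TgtE, TgtC, TgrA, TgrE, TgrC, TktA, TktE, TktC, TkrA, TkrE, TkrC, HgtA, HgtE, HgtC, HgrA, HgrE, HgrC, HktA, HktE, HktC, HkrA, HkrE, HkrC. Columns: dN, dW, dS, cN, cW, cS.
{TgtA, TgtE, TgtC, TgrA, TgrE, TgrC} → row (1,7) (1,7) (1,7) (4,4) (1,7) (5,5)
{TktA, TkrA} → row (1,7) (1,7) (1,7) (1,2) (1,2) (1,2)
{TktE, TkrE} → row (1,7) (1,7) (1,7) (1,5) (1,5) (1,5)
{TktC, TkrC} → row (1,7) (1,7) (1,7) (7,2) (7,2) (7,2)
{HgtA, HgtE, HgtC, HktA, HktE, HktC} → row (6,7) (6,7) (6,7) (1,4) (1,4) (1,4)
{HgrA, HgrE, HgrC, HkrA, HkrE, HkrC} → row (6,2) (6,2) (6,2) (1,4) (1,4) (1,4)
That's 6 distinct rows out of 24 strategies.

6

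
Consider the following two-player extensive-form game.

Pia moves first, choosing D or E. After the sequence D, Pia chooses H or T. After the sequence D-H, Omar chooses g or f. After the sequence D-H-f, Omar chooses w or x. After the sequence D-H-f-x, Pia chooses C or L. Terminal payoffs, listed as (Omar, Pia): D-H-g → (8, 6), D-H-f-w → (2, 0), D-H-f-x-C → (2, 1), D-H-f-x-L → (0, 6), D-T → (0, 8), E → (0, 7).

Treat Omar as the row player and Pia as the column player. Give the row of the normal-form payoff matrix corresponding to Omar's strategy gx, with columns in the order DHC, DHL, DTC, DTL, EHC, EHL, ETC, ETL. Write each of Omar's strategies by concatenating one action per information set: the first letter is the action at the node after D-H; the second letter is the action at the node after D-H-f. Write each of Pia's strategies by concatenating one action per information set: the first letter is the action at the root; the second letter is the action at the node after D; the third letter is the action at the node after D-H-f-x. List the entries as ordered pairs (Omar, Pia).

(8,6) (8,6) (0,8) (0,8) (0,7) (0,7) (0,7) (0,7)

vs DHC: Pia plays D → Pia plays H at [D] → Omar plays g at [D-H] → (8, 6)
vs DHL: Pia plays D → Pia plays H at [D] → Omar plays g at [D-H] → (8, 6)
vs DTC: Pia plays D → Pia plays T at [D] → (0, 8)
vs DTL: Pia plays D → Pia plays T at [D] → (0, 8)
vs EHC: Pia plays E → (0, 7)
vs EHL: Pia plays E → (0, 7)
vs ETC: Pia plays E → (0, 7)
vs ETL: Pia plays E → (0, 7)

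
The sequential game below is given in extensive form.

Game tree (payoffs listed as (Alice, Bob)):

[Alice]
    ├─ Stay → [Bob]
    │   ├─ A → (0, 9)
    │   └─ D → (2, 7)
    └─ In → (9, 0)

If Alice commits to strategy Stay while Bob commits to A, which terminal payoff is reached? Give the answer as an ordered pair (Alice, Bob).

Trace the play path from the root:
  Alice plays Stay
  Bob plays A at [Stay]
→ terminal payoff (0, 9).

(0, 9)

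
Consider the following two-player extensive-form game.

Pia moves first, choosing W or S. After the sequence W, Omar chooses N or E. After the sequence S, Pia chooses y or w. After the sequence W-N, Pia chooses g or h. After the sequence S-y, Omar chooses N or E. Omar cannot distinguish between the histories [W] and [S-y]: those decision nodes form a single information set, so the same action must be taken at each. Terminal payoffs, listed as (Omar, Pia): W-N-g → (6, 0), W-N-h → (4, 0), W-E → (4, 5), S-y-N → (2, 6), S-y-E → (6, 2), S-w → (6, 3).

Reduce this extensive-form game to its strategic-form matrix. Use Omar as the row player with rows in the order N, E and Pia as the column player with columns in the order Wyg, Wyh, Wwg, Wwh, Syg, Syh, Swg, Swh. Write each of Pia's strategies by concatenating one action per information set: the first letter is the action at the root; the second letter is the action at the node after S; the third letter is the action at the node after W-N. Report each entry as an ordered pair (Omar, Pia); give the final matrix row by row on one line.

N: (6,0) (4,0) (6,0) (4,0) (2,6) (2,6) (6,3) (6,3) | E: (4,5) (4,5) (4,5) (4,5) (6,2) (6,2) (6,3) (6,3)

Row N: Wyg→(6,0), Wyh→(4,0), Wwg→(6,0), Wwh→(4,0), Syg→(2,6), Syh→(2,6), Swg→(6,3), Swh→(6,3)
Row E: Wyg→(4,5), Wyh→(4,5), Wwg→(4,5), Wwh→(4,5), Syg→(6,2), Syh→(6,2), Swg→(6,3), Swh→(6,3)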